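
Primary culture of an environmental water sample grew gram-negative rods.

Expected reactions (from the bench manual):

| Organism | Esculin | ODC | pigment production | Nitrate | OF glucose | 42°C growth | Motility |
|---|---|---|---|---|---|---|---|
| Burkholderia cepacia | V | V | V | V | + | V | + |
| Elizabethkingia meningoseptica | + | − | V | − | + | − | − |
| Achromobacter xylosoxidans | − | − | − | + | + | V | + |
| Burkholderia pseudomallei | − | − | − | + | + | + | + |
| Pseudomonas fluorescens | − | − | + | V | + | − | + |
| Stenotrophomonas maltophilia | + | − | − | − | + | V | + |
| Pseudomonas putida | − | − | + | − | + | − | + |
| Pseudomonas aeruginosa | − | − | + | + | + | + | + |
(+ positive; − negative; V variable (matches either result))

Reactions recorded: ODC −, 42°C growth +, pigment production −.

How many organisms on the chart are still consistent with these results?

4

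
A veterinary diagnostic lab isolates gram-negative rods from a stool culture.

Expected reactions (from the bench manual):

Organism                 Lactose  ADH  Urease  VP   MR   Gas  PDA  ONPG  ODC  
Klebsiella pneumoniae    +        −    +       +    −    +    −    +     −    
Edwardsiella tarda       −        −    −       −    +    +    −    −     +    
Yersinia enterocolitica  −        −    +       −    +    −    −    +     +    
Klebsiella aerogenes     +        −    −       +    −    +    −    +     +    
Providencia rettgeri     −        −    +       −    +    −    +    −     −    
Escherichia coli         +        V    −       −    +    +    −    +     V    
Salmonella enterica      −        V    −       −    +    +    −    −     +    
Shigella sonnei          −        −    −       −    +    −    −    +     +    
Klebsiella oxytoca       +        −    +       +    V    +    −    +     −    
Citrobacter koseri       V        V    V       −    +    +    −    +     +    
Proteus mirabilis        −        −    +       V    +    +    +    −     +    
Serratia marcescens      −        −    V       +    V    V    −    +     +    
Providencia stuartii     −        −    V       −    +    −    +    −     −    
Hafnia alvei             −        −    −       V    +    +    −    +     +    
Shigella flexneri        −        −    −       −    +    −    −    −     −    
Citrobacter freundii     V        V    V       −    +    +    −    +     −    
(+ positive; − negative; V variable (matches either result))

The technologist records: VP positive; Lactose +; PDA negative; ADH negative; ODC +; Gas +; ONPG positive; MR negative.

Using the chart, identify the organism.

Klebsiella aerogenes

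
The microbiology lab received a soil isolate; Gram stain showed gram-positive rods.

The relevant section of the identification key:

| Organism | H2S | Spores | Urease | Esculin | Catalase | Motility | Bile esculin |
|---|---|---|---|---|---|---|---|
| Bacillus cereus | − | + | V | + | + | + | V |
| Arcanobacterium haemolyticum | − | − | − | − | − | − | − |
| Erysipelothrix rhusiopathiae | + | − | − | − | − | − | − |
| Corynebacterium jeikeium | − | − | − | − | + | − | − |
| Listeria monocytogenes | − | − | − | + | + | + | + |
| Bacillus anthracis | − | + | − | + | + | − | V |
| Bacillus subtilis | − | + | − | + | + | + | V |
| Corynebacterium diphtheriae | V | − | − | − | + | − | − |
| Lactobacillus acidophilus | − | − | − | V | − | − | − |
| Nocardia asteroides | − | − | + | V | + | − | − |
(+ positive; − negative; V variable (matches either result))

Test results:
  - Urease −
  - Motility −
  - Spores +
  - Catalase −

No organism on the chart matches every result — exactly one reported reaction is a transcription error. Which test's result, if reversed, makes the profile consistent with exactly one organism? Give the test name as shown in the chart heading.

As reported, no row in the chart matches all 4 reactions.
Reversing Catalase (to +) → unique match: Bacillus anthracis.
Reversing Motility → still no organism matches.
Reversing Spores → 3 organisms match (not unique).
Reversing Urease → still no organism matches.

Catalase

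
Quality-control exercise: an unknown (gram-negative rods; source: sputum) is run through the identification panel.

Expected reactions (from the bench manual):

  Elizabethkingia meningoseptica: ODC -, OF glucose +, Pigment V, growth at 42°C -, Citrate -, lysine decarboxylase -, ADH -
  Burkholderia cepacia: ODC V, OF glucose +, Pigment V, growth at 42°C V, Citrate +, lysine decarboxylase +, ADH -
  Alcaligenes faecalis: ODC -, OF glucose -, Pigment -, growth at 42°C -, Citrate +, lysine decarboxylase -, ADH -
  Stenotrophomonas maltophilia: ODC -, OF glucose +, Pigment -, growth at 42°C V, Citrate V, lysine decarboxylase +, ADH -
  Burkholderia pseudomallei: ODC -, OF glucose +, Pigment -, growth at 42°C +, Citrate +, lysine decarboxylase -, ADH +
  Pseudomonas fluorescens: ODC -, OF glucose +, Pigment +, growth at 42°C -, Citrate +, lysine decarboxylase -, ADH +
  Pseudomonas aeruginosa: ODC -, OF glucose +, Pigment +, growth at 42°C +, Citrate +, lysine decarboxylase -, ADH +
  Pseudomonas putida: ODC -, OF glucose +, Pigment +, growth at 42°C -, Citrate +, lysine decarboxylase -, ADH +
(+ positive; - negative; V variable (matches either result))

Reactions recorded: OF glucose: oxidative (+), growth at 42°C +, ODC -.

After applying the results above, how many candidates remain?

ODC -: all 8 remaining candidates are consistent.
growth at 42°C +: excludes Elizabethkingia meningoseptica, Alcaligenes faecalis, Pseudomonas fluorescens, Pseudomonas putida — 4 left.
OF glucose +: all 4 remaining candidates are consistent.
Still consistent: Burkholderia cepacia, Burkholderia pseudomallei, Pseudomonas aeruginosa, Stenotrophomonas maltophilia.

4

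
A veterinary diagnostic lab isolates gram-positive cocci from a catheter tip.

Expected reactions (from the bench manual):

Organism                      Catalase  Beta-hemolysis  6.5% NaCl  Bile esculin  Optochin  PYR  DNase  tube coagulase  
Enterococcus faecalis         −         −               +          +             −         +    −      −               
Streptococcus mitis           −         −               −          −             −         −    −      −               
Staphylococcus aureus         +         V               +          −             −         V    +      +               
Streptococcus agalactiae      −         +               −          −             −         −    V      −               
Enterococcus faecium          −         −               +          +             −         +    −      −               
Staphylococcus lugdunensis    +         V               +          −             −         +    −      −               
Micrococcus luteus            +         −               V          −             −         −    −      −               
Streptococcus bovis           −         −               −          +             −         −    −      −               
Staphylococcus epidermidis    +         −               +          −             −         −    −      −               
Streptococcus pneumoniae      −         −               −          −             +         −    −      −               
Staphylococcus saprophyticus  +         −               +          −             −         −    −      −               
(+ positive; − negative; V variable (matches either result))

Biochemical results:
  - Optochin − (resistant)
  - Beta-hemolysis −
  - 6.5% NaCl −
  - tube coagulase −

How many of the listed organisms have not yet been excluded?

3

Beta-hemolysis −: excludes Streptococcus agalactiae — 10 left.
tube coagulase −: excludes Staphylococcus aureus — 9 left.
Optochin −: excludes Streptococcus pneumoniae — 8 left.
6.5% NaCl −: excludes 5 organisms — 3 left.
Still consistent: Micrococcus luteus, Streptococcus bovis, Streptococcus mitis.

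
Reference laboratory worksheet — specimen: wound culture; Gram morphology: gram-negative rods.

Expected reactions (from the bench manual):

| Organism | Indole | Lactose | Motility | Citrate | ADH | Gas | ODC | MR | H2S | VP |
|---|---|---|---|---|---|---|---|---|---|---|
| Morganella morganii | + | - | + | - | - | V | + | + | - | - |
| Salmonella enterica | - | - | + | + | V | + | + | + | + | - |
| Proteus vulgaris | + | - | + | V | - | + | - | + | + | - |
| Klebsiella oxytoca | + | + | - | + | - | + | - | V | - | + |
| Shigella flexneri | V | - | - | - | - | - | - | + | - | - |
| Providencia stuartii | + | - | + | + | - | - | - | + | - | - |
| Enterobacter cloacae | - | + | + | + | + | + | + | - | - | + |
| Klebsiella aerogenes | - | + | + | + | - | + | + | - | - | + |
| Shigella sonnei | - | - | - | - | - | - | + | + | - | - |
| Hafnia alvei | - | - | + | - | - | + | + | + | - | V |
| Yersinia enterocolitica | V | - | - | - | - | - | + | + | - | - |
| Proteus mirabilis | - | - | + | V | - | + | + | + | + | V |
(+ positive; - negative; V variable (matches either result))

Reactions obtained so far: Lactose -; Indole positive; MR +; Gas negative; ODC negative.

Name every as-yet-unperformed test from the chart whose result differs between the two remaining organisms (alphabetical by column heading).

ODC -: excludes 8 organisms — 4 left.
MR +: all 4 remaining candidates are consistent.
Indole +: all 4 remaining candidates are consistent.
Lactose -: excludes Klebsiella oxytoca — 3 left.
Gas -: excludes Proteus vulgaris — 2 left.
Two candidates remain: Providencia stuartii and Shigella flexneri.
  Motility: Providencia stuartii +, Shigella flexneri - — discriminates.
  Citrate: Providencia stuartii +, Shigella flexneri - — discriminates.
  ADH: - vs - — same for both, does not separate.
  H2S: - vs - — same for both, does not separate.
  VP: - vs - — same for both, does not separate.

Citrate, Motility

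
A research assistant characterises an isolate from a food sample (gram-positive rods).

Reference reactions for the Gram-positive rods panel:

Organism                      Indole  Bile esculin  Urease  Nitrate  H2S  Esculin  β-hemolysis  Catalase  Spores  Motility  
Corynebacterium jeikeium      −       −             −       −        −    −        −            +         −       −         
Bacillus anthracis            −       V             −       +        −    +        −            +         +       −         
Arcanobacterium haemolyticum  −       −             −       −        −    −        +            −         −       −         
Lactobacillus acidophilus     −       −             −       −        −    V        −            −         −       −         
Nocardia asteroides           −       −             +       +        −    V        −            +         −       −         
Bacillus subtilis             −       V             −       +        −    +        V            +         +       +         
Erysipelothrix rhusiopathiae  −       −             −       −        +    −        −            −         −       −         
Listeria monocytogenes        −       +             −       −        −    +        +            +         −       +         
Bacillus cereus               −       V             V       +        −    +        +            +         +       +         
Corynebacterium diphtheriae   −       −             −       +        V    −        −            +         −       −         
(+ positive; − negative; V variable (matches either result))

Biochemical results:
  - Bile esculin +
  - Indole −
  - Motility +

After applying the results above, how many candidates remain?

3

Bile esculin +: excludes 6 organisms — 4 left.
Indole −: all 4 remaining candidates are consistent.
Motility +: excludes Bacillus anthracis — 3 left.
Still consistent: Bacillus cereus, Bacillus subtilis, Listeria monocytogenes.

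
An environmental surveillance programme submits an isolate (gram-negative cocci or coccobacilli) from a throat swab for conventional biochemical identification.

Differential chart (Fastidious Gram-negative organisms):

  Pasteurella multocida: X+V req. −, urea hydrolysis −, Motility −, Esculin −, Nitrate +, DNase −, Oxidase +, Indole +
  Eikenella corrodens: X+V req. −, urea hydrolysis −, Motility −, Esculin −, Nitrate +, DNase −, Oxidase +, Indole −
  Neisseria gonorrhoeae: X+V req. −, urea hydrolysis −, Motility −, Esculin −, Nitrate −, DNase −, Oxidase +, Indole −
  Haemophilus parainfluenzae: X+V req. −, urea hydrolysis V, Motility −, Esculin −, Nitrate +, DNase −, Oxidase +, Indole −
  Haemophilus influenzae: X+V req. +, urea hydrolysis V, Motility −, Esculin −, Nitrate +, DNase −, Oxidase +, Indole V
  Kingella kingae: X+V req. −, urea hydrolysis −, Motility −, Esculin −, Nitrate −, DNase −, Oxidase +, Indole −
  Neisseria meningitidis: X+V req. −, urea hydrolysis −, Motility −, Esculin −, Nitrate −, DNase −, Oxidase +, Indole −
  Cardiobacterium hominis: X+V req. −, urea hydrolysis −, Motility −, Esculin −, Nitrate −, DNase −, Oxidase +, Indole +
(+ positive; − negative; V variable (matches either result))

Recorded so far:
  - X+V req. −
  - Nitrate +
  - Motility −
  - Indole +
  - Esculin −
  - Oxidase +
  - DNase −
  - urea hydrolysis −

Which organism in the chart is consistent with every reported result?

Indole +: excludes 5 organisms — 3 left.
Motility −: all 3 remaining candidates are consistent.
Esculin −: all 3 remaining candidates are consistent.
Nitrate +: excludes Cardiobacterium hominis — 2 left.
X+V req. −: excludes Haemophilus influenzae — 1 left.
Oxidase +: the one remaining candidate is consistent.
DNase −: the one remaining candidate is consistent.
urea hydrolysis −: the one remaining candidate is consistent.

Pasteurella multocida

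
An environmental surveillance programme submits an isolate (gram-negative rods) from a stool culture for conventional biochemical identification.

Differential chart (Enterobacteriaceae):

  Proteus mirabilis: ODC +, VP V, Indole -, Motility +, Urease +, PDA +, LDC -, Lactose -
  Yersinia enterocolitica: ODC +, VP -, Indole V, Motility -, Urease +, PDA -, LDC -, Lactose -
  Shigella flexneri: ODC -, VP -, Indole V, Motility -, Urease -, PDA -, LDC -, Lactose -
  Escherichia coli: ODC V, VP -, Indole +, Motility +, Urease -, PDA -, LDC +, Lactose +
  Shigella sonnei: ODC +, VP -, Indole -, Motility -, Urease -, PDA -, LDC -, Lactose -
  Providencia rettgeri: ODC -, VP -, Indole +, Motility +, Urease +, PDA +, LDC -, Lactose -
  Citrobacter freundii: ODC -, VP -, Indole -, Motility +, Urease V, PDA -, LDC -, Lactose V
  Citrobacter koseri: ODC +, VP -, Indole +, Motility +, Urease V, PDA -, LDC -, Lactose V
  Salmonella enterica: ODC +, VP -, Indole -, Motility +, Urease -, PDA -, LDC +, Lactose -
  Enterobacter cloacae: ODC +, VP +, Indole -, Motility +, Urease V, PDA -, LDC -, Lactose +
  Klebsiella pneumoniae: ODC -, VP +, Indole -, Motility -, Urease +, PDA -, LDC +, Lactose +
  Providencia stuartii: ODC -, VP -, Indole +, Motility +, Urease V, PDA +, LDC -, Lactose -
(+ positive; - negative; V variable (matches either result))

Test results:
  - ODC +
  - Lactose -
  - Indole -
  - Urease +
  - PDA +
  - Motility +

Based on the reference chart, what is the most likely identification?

Proteus mirabilis

PDA +: excludes 9 organisms — 3 left.
Lactose -: all 3 remaining candidates are consistent.
Motility +: all 3 remaining candidates are consistent.
Indole -: excludes Providencia rettgeri, Providencia stuartii — 1 left.
ODC +: the one remaining candidate is consistent.
Urease +: the one remaining candidate is consistent.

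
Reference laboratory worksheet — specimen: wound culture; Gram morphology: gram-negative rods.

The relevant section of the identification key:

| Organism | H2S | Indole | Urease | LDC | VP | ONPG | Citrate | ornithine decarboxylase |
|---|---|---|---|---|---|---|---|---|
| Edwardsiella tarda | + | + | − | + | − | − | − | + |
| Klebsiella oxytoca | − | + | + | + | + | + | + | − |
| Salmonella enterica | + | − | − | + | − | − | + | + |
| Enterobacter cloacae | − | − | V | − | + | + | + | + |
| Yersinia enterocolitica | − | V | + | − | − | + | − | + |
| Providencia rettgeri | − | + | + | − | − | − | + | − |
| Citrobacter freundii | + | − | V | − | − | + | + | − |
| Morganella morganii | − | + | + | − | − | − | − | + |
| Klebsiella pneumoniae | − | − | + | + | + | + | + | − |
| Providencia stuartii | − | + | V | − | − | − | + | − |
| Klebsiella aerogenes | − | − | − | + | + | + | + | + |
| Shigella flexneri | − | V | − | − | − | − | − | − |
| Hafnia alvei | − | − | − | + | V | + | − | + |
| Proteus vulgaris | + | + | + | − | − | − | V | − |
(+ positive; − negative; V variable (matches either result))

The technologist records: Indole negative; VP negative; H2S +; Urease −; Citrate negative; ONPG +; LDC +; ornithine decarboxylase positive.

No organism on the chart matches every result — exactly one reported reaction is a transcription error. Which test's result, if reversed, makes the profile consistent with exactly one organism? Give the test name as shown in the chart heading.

H2S

As reported, no row in the chart matches all 8 reactions.
Reversing ONPG → still no organism matches.
Reversing Indole → still no organism matches.
Reversing Citrate → still no organism matches.
Reversing ornithine decarboxylase → still no organism matches.
Reversing H2S (to −) → unique match: Hafnia alvei.
Reversing LDC → still no organism matches.
Reversing Urease → still no organism matches.
Reversing VP → still no organism matches.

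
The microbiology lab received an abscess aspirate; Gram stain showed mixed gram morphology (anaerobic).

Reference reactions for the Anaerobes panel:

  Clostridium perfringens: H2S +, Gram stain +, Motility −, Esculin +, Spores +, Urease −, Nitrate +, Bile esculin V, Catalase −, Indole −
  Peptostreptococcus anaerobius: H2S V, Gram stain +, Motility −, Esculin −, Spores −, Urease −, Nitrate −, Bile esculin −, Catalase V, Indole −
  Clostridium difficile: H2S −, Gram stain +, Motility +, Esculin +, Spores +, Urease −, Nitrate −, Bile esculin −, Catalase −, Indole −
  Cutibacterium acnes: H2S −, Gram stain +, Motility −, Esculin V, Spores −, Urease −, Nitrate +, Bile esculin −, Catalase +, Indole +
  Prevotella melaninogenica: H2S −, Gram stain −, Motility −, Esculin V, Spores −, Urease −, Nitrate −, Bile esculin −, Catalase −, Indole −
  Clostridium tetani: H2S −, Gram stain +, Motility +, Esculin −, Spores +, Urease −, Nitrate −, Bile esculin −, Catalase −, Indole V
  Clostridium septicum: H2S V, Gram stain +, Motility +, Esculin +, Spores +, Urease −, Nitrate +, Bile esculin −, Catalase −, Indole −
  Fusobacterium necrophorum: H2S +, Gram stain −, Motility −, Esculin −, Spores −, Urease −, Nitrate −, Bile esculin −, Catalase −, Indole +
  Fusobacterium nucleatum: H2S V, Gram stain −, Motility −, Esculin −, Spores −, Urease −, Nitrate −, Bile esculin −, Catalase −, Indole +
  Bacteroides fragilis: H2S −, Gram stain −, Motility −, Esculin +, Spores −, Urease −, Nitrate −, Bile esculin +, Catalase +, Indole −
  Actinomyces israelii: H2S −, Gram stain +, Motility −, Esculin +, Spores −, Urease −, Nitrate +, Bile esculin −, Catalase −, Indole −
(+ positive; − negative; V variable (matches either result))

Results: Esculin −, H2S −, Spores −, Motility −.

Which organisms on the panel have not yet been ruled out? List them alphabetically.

Cutibacterium acnes, Fusobacterium nucleatum, Peptostreptococcus anaerobius, Prevotella melaninogenica

Esculin −: excludes 5 organisms — 6 left.
Motility −: excludes Clostridium tetani — 5 left.
Spores −: all 5 remaining candidates are consistent.
H2S −: excludes Fusobacterium necrophorum — 4 left.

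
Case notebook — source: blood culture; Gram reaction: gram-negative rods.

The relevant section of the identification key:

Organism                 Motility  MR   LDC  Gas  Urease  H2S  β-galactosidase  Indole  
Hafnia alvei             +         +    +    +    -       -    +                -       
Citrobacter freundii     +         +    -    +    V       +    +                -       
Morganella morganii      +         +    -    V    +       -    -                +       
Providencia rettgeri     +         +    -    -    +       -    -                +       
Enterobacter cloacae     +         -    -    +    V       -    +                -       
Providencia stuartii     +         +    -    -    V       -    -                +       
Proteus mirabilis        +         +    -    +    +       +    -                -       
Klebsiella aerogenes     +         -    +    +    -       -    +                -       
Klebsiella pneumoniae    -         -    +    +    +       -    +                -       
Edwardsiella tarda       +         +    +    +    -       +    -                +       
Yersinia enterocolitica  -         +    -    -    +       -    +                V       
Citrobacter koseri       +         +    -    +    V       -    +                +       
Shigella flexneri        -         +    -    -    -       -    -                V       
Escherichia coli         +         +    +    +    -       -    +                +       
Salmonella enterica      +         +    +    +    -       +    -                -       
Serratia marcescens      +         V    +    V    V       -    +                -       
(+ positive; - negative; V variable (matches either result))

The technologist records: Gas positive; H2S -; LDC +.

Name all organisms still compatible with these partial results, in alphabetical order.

Escherichia coli, Hafnia alvei, Klebsiella aerogenes, Klebsiella pneumoniae, Serratia marcescens

Gas +: excludes Providencia rettgeri, Providencia stuartii, Yersinia enterocolitica, Shigella flexneri — 12 left.
H2S -: excludes Citrobacter freundii, Proteus mirabilis, Edwardsiella tarda, Salmonella enterica — 8 left.
LDC +: excludes Morganella morganii, Enterobacter cloacae, Citrobacter koseri — 5 left.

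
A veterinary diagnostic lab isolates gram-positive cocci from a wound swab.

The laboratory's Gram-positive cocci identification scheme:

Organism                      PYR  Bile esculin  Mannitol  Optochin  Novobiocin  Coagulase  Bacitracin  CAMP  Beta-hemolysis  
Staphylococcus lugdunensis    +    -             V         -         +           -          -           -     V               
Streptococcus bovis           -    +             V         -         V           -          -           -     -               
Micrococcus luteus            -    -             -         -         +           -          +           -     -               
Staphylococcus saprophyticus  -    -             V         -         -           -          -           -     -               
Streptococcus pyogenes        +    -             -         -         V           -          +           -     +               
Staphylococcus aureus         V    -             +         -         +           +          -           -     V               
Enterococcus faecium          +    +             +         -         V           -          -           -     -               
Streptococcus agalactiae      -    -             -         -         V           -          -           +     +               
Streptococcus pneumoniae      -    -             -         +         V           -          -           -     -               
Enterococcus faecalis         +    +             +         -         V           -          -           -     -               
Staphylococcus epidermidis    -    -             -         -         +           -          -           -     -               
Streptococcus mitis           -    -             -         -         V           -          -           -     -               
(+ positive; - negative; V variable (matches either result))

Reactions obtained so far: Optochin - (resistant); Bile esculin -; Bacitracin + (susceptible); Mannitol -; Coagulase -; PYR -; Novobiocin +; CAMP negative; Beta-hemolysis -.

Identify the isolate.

Coagulase -: excludes Staphylococcus aureus — 11 left.
Beta-hemolysis -: excludes Streptococcus pyogenes, Streptococcus agalactiae — 9 left.
PYR -: excludes Staphylococcus lugdunensis, Enterococcus faecium, Enterococcus faecalis — 6 left.
Mannitol -: all 6 remaining candidates are consistent.
Novobiocin +: excludes Staphylococcus saprophyticus — 5 left.
CAMP -: all 5 remaining candidates are consistent.
Bile esculin -: excludes Streptococcus bovis — 4 left.
Optochin -: excludes Streptococcus pneumoniae — 3 left.
Bacitracin +: excludes Staphylococcus epidermidis, Streptococcus mitis — 1 left.

Micrococcus luteus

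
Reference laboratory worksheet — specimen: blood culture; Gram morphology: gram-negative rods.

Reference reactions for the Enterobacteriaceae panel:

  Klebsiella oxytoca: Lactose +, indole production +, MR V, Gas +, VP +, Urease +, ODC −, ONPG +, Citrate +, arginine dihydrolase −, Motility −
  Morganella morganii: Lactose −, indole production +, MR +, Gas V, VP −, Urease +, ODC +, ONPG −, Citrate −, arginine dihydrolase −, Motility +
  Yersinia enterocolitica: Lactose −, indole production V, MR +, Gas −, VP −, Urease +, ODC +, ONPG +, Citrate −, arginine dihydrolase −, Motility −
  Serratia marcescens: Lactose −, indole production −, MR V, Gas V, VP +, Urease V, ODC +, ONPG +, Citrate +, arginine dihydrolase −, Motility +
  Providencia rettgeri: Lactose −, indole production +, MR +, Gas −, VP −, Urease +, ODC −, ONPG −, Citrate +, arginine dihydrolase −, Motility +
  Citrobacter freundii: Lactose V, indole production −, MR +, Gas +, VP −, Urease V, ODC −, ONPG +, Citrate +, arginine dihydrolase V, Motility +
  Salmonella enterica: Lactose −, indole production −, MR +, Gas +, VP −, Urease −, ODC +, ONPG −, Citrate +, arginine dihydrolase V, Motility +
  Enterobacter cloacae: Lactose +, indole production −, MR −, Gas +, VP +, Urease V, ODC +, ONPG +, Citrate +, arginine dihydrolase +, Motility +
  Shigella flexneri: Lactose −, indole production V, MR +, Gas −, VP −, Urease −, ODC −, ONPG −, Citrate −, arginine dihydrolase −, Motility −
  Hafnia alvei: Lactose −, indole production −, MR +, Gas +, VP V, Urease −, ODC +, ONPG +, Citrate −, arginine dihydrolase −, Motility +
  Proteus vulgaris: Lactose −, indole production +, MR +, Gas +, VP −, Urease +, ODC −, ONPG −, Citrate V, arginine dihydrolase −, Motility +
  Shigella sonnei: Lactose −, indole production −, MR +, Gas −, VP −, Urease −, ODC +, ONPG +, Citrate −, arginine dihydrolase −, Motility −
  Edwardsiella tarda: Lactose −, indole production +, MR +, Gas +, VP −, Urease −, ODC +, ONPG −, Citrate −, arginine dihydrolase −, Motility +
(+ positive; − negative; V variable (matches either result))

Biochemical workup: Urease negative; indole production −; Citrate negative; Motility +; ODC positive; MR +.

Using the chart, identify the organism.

Motility +: excludes Klebsiella oxytoca, Yersinia enterocolitica, Shigella flexneri, Shigella sonnei — 9 left.
MR +: excludes Enterobacter cloacae — 8 left.
Citrate −: excludes Serratia marcescens, Providencia rettgeri, Citrobacter freundii, Salmonella enterica — 4 left.
ODC +: excludes Proteus vulgaris — 3 left.
indole production −: excludes Morganella morganii, Edwardsiella tarda — 1 left.
Urease −: the one remaining candidate is consistent.

Hafnia alvei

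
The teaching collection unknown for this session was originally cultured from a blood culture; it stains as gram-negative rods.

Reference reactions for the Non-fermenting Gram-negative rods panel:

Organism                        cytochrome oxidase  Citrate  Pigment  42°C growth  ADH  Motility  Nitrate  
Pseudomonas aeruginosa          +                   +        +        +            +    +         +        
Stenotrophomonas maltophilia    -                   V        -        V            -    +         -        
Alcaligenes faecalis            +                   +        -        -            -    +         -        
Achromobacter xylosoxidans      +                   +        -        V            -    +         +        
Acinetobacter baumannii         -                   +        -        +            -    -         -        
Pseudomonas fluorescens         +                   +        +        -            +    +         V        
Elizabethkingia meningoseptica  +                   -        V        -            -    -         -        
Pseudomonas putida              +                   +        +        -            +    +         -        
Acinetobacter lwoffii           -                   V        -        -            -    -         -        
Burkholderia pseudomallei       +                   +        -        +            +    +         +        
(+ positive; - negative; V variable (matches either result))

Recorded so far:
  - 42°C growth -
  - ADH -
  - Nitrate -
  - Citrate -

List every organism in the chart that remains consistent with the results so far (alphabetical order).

Acinetobacter lwoffii, Elizabethkingia meningoseptica, Stenotrophomonas maltophilia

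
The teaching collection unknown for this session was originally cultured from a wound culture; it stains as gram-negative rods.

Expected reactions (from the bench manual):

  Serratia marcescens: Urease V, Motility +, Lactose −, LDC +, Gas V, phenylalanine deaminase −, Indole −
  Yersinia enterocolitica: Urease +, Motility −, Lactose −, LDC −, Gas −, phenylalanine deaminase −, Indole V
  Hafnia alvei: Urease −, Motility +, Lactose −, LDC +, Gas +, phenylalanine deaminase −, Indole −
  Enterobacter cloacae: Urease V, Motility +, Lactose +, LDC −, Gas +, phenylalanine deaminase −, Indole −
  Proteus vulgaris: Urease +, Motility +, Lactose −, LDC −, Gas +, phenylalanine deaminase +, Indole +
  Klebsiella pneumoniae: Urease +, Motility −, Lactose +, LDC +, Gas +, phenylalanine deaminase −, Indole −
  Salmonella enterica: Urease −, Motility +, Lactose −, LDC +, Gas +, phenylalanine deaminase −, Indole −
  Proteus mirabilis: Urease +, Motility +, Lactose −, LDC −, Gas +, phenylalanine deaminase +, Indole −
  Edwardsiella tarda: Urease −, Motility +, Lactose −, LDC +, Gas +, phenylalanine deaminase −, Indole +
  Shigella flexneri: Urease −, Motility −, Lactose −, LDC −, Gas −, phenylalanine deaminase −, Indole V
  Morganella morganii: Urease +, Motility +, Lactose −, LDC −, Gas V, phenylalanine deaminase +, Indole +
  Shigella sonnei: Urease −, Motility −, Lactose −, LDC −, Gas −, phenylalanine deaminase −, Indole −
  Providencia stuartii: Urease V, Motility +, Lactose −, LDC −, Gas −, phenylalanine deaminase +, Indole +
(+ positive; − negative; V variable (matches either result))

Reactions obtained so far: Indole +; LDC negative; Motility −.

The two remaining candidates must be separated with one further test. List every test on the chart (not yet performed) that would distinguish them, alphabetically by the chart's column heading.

Urease

Motility −: excludes 9 organisms — 4 left.
Indole +: excludes Klebsiella pneumoniae, Shigella sonnei — 2 left.
LDC −: all 2 remaining candidates are consistent.
Two candidates remain: Shigella flexneri and Yersinia enterocolitica.
  Urease: Shigella flexneri −, Yersinia enterocolitica + — discriminates.
  Lactose: − vs − — same for both, does not separate.
  Gas: − vs − — same for both, does not separate.
  phenylalanine deaminase: − vs − — same for both, does not separate.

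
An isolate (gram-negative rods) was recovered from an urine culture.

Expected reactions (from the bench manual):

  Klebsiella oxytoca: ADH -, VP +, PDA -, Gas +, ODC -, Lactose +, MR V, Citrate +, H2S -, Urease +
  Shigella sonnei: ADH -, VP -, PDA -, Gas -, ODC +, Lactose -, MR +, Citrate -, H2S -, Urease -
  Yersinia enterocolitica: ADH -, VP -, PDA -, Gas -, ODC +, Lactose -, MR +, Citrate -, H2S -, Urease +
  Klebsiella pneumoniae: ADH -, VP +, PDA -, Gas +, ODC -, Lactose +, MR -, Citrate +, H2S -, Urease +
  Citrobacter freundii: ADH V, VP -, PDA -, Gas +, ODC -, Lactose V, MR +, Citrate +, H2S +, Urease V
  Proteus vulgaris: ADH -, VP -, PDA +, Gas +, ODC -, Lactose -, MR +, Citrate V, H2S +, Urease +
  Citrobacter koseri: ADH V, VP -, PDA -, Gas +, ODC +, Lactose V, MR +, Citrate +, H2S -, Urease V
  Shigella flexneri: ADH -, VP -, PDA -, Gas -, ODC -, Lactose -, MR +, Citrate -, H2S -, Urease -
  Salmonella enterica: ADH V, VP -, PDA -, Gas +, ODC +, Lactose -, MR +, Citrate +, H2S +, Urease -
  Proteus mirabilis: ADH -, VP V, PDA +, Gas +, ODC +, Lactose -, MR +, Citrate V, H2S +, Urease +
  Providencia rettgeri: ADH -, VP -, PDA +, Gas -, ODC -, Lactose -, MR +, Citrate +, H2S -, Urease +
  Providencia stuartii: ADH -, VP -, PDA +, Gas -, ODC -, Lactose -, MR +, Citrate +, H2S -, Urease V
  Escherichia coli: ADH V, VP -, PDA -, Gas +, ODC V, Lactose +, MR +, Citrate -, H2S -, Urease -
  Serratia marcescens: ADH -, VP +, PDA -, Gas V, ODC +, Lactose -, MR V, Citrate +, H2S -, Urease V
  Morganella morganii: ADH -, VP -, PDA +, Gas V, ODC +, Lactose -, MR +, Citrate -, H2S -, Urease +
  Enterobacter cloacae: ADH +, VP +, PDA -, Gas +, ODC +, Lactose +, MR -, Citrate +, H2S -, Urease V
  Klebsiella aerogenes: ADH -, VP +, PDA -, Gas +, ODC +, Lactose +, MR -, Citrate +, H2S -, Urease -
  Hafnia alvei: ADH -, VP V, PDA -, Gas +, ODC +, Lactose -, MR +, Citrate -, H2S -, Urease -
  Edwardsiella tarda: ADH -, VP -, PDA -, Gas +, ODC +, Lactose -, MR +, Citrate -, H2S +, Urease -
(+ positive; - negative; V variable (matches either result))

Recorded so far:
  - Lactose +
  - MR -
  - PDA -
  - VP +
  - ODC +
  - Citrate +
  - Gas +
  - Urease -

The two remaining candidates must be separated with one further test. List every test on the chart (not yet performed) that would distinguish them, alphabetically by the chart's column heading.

Gas +: excludes 5 organisms — 14 left.
Citrate +: excludes Escherichia coli, Morganella morganii, Hafnia alvei, Edwardsiella tarda — 10 left.
Urease -: excludes Klebsiella oxytoca, Klebsiella pneumoniae, Proteus vulgaris, Proteus mirabilis — 6 left.
PDA -: all 6 remaining candidates are consistent.
MR -: excludes Citrobacter freundii, Citrobacter koseri, Salmonella enterica — 3 left.
ODC +: all 3 remaining candidates are consistent.
VP +: all 3 remaining candidates are consistent.
Lactose +: excludes Serratia marcescens — 2 left.
Two candidates remain: Enterobacter cloacae and Klebsiella aerogenes.
  ADH: Enterobacter cloacae +, Klebsiella aerogenes - — discriminates.
  H2S: - vs - — same for both, does not separate.

ADH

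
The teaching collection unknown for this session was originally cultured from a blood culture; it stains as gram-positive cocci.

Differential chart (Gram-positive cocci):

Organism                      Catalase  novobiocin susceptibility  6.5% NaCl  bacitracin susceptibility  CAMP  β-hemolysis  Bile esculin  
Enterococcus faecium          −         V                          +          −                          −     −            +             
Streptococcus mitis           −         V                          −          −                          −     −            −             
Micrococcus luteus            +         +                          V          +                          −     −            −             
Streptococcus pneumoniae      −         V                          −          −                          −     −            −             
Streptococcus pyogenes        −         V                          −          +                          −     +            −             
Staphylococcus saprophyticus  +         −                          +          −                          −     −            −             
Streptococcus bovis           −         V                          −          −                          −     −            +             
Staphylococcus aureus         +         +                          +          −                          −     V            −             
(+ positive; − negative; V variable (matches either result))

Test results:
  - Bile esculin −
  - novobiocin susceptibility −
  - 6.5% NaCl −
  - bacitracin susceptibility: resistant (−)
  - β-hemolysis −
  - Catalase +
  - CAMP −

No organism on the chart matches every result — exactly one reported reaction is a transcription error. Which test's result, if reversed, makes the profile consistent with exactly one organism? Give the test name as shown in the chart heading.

As reported, no row in the chart matches all 7 reactions.
Reversing 6.5% NaCl (to +) → unique match: Staphylococcus saprophyticus.
Reversing β-hemolysis → still no organism matches.
Reversing novobiocin susceptibility → still no organism matches.
Reversing bacitracin susceptibility → still no organism matches.
Reversing CAMP → still no organism matches.
Reversing Bile esculin → still no organism matches.
Reversing Catalase → 2 organisms match (not unique).

6.5% NaCl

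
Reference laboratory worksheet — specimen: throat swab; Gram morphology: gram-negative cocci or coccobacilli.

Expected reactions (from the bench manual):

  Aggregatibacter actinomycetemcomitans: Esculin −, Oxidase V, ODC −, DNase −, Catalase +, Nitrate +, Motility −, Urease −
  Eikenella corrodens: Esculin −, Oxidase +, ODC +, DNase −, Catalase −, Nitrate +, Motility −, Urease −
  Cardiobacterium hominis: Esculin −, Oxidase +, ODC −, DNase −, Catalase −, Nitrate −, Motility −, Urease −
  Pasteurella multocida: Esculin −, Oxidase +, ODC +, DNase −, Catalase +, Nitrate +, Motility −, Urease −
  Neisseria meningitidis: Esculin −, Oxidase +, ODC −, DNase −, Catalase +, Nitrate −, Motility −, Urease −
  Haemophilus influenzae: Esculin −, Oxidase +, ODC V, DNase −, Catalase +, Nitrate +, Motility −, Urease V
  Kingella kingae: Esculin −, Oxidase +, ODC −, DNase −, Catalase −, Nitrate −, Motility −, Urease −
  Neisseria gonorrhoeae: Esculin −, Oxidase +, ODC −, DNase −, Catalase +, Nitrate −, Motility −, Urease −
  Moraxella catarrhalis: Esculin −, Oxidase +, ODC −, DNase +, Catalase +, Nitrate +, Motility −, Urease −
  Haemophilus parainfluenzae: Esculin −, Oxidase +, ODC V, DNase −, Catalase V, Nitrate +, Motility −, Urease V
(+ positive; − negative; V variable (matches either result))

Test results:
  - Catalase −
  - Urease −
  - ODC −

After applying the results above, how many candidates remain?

3

Catalase −: excludes 6 organisms — 4 left.
Urease −: all 4 remaining candidates are consistent.
ODC −: excludes Eikenella corrodens — 3 left.
Still consistent: Cardiobacterium hominis, Haemophilus parainfluenzae, Kingella kingae.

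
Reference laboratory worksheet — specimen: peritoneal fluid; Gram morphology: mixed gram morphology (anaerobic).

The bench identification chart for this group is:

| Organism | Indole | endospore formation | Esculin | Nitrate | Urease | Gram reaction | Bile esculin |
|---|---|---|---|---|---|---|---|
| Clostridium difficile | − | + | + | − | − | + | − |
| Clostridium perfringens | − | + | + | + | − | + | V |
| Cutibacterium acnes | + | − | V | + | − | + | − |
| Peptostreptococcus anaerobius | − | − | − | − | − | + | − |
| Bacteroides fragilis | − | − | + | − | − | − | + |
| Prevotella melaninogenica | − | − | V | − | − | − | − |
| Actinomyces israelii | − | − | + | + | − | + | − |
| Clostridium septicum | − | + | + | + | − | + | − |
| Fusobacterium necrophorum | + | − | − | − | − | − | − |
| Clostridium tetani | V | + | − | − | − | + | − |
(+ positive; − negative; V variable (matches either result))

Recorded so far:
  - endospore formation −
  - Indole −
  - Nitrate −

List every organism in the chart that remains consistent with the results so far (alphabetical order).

Bacteroides fragilis, Peptostreptococcus anaerobius, Prevotella melaninogenica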